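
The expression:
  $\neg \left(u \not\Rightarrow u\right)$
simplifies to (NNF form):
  $\text{True}$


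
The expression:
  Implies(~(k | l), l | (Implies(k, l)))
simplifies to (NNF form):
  True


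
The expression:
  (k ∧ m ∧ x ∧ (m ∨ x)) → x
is always true.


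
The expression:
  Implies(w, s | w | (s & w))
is always true.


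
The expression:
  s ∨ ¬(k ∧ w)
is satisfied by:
  {s: True, w: False, k: False}
  {w: False, k: False, s: False}
  {s: True, k: True, w: False}
  {k: True, w: False, s: False}
  {s: True, w: True, k: False}
  {w: True, s: False, k: False}
  {s: True, k: True, w: True}


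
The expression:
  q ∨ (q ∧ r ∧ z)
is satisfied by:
  {q: True}


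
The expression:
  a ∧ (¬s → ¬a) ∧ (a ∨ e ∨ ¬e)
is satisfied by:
  {a: True, s: True}


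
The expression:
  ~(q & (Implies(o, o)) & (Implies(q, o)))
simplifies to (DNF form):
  ~o | ~q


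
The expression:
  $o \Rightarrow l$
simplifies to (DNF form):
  $l \vee \neg o$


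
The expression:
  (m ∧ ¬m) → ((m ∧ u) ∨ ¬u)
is always true.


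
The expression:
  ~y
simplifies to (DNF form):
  ~y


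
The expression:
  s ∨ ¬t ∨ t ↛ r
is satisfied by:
  {s: True, t: False, r: False}
  {s: False, t: False, r: False}
  {r: True, s: True, t: False}
  {r: True, s: False, t: False}
  {t: True, s: True, r: False}
  {t: True, s: False, r: False}
  {t: True, r: True, s: True}


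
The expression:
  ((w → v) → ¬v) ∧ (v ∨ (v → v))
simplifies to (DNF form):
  ¬v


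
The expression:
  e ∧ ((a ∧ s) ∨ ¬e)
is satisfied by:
  {a: True, e: True, s: True}


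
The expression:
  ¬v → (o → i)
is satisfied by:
  {i: True, v: True, o: False}
  {i: True, o: False, v: False}
  {v: True, o: False, i: False}
  {v: False, o: False, i: False}
  {i: True, v: True, o: True}
  {i: True, o: True, v: False}
  {v: True, o: True, i: False}


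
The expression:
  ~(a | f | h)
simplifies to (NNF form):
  ~a & ~f & ~h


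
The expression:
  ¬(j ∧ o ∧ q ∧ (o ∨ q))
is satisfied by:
  {o: False, q: False, j: False}
  {j: True, o: False, q: False}
  {q: True, o: False, j: False}
  {j: True, q: True, o: False}
  {o: True, j: False, q: False}
  {j: True, o: True, q: False}
  {q: True, o: True, j: False}


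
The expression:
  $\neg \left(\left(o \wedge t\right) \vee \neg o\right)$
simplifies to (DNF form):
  $o \wedge \neg t$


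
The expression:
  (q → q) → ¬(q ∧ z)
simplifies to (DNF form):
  ¬q ∨ ¬z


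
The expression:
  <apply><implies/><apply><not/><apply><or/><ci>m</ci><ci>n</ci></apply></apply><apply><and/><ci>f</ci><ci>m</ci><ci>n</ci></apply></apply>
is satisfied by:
  {n: True, m: True}
  {n: True, m: False}
  {m: True, n: False}


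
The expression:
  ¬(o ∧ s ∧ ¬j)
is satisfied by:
  {j: True, s: False, o: False}
  {s: False, o: False, j: False}
  {j: True, o: True, s: False}
  {o: True, s: False, j: False}
  {j: True, s: True, o: False}
  {s: True, j: False, o: False}
  {j: True, o: True, s: True}


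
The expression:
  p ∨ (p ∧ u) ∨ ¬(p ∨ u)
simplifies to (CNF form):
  p ∨ ¬u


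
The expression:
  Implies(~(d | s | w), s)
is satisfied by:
  {s: True, d: True, w: True}
  {s: True, d: True, w: False}
  {s: True, w: True, d: False}
  {s: True, w: False, d: False}
  {d: True, w: True, s: False}
  {d: True, w: False, s: False}
  {w: True, d: False, s: False}


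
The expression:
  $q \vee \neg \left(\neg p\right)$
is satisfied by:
  {q: True, p: True}
  {q: True, p: False}
  {p: True, q: False}


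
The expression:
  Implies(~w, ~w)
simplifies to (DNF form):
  True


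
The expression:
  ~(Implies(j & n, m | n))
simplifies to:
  False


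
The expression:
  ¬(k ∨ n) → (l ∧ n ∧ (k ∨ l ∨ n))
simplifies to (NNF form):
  k ∨ n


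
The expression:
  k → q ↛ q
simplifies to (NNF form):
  ¬k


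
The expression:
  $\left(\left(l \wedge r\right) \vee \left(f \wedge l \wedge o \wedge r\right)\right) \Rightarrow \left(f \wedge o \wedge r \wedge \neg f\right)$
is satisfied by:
  {l: False, r: False}
  {r: True, l: False}
  {l: True, r: False}


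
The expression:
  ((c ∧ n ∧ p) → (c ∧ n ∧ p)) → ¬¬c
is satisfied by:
  {c: True}


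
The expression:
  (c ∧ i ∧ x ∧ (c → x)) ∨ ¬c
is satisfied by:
  {x: True, i: True, c: False}
  {x: True, i: False, c: False}
  {i: True, x: False, c: False}
  {x: False, i: False, c: False}
  {x: True, c: True, i: True}


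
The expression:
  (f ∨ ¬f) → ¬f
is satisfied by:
  {f: False}


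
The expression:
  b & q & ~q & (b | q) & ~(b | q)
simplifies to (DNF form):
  False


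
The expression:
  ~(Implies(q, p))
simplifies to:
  q & ~p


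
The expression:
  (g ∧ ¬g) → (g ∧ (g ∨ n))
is always true.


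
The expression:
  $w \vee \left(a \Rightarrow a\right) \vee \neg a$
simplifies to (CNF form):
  $\text{True}$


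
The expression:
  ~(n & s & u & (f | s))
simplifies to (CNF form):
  ~n | ~s | ~u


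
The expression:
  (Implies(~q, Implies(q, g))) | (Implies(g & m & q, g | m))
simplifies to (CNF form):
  True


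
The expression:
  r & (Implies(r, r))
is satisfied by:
  {r: True}


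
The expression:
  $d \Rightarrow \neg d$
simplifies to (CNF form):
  $\neg d$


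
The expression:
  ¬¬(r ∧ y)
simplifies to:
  r ∧ y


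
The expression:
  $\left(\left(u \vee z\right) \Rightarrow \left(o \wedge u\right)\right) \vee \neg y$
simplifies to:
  $\left(o \wedge u\right) \vee \left(\neg u \wedge \neg z\right) \vee \neg y$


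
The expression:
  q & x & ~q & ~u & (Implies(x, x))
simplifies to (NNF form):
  False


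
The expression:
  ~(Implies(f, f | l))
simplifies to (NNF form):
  False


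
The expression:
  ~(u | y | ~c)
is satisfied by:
  {c: True, u: False, y: False}


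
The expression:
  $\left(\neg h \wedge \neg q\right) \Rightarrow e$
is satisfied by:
  {q: True, e: True, h: True}
  {q: True, e: True, h: False}
  {q: True, h: True, e: False}
  {q: True, h: False, e: False}
  {e: True, h: True, q: False}
  {e: True, h: False, q: False}
  {h: True, e: False, q: False}


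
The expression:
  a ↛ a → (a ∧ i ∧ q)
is always true.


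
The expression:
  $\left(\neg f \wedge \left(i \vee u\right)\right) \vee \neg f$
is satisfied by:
  {f: False}


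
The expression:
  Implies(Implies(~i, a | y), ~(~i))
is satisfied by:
  {i: True, a: False, y: False}
  {i: True, y: True, a: False}
  {i: True, a: True, y: False}
  {i: True, y: True, a: True}
  {y: False, a: False, i: False}


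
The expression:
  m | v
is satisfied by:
  {m: True, v: True}
  {m: True, v: False}
  {v: True, m: False}


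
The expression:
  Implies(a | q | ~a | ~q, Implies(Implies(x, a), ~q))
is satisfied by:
  {x: True, q: False, a: False}
  {x: False, q: False, a: False}
  {a: True, x: True, q: False}
  {a: True, x: False, q: False}
  {q: True, x: True, a: False}


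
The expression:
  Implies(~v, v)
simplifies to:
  v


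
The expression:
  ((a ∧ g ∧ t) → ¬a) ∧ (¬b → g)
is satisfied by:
  {g: True, b: True, t: False, a: False}
  {g: True, t: False, a: False, b: False}
  {g: True, b: True, a: True, t: False}
  {g: True, a: True, t: False, b: False}
  {g: True, b: True, t: True, a: False}
  {g: True, t: True, a: False, b: False}
  {b: True, t: False, a: False, g: False}
  {a: True, b: True, t: False, g: False}
  {b: True, t: True, a: False, g: False}
  {a: True, b: True, t: True, g: False}


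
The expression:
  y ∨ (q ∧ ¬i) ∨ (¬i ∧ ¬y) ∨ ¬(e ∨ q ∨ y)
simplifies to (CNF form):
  (y ∨ ¬e ∨ ¬i) ∧ (y ∨ ¬i ∨ ¬q)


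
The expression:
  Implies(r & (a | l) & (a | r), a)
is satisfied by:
  {a: True, l: False, r: False}
  {l: False, r: False, a: False}
  {r: True, a: True, l: False}
  {r: True, l: False, a: False}
  {a: True, l: True, r: False}
  {l: True, a: False, r: False}
  {r: True, l: True, a: True}


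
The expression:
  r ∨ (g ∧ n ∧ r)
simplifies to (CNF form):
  r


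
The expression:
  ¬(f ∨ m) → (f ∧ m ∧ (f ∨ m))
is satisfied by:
  {m: True, f: True}
  {m: True, f: False}
  {f: True, m: False}


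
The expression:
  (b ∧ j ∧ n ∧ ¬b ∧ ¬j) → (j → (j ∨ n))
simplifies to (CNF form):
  True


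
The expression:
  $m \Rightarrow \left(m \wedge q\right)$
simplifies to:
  $q \vee \neg m$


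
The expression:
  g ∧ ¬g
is never true.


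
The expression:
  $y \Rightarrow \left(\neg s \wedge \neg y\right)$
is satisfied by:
  {y: False}


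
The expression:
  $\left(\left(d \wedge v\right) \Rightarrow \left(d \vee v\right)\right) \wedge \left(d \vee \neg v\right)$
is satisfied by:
  {d: True, v: False}
  {v: False, d: False}
  {v: True, d: True}


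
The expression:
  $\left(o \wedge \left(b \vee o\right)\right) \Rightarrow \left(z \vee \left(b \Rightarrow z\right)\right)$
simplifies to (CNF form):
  $z \vee \neg b \vee \neg o$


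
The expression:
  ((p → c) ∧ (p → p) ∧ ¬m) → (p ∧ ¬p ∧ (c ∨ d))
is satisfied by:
  {m: True, p: True, c: False}
  {m: True, p: False, c: False}
  {m: True, c: True, p: True}
  {m: True, c: True, p: False}
  {p: True, c: False, m: False}


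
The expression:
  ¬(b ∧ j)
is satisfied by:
  {b: False, j: False}
  {j: True, b: False}
  {b: True, j: False}


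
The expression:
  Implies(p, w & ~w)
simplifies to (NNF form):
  ~p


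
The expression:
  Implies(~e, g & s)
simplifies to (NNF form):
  e | (g & s)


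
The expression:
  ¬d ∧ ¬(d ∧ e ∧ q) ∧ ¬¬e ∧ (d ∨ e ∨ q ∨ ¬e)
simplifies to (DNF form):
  e ∧ ¬d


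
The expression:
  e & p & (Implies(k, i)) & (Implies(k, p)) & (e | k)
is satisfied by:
  {p: True, e: True, i: True, k: False}
  {p: True, e: True, k: False, i: False}
  {p: True, e: True, i: True, k: True}


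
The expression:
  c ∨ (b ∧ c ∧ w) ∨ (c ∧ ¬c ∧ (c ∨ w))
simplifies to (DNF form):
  c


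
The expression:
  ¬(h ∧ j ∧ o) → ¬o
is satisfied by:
  {h: True, j: True, o: False}
  {h: True, j: False, o: False}
  {j: True, h: False, o: False}
  {h: False, j: False, o: False}
  {o: True, h: True, j: True}


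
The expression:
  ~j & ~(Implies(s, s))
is never true.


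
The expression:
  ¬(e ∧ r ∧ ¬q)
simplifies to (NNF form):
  q ∨ ¬e ∨ ¬r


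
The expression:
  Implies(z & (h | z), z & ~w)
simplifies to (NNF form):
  ~w | ~z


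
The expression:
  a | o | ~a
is always true.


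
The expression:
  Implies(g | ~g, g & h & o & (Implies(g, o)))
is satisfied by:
  {h: True, g: True, o: True}


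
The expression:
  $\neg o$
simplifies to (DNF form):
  $\neg o$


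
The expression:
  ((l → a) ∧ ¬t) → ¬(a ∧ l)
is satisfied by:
  {t: True, l: False, a: False}
  {l: False, a: False, t: False}
  {a: True, t: True, l: False}
  {a: True, l: False, t: False}
  {t: True, l: True, a: False}
  {l: True, t: False, a: False}
  {a: True, l: True, t: True}


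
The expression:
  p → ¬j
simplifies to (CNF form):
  ¬j ∨ ¬p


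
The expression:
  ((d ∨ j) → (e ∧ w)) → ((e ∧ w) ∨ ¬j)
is always true.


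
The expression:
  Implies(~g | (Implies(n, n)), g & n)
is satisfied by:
  {g: True, n: True}


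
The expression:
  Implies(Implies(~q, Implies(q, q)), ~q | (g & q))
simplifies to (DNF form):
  g | ~q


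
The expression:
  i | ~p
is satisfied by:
  {i: True, p: False}
  {p: False, i: False}
  {p: True, i: True}


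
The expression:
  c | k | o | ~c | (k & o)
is always true.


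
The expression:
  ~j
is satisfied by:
  {j: False}


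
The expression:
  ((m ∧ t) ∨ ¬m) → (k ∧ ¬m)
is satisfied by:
  {k: True, m: False, t: False}
  {k: True, t: True, m: False}
  {k: True, m: True, t: False}
  {m: True, t: False, k: False}


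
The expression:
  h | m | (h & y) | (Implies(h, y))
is always true.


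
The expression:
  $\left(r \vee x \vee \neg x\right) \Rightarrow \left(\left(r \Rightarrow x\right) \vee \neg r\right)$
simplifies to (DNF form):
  $x \vee \neg r$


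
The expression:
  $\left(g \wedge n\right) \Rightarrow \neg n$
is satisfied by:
  {g: False, n: False}
  {n: True, g: False}
  {g: True, n: False}


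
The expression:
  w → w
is always true.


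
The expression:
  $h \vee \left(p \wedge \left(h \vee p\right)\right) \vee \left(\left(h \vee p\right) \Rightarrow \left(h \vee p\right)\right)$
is always true.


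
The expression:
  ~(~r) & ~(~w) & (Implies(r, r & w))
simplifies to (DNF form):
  r & w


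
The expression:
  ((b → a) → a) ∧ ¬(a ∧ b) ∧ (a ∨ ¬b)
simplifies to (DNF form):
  a ∧ ¬b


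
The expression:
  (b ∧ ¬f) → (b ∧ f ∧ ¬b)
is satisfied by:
  {f: True, b: False}
  {b: False, f: False}
  {b: True, f: True}


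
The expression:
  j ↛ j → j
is always true.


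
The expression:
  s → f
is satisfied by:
  {f: True, s: False}
  {s: False, f: False}
  {s: True, f: True}


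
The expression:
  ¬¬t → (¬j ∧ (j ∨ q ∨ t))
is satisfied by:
  {t: False, j: False}
  {j: True, t: False}
  {t: True, j: False}


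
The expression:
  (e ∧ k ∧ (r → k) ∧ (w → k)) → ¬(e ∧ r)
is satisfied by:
  {k: False, e: False, r: False}
  {r: True, k: False, e: False}
  {e: True, k: False, r: False}
  {r: True, e: True, k: False}
  {k: True, r: False, e: False}
  {r: True, k: True, e: False}
  {e: True, k: True, r: False}


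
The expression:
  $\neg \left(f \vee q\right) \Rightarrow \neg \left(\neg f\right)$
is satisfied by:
  {q: True, f: True}
  {q: True, f: False}
  {f: True, q: False}


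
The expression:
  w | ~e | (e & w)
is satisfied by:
  {w: True, e: False}
  {e: False, w: False}
  {e: True, w: True}


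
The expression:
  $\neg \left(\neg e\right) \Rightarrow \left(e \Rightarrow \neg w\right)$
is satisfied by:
  {w: False, e: False}
  {e: True, w: False}
  {w: True, e: False}


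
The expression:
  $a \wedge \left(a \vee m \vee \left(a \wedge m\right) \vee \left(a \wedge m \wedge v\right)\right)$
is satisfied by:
  {a: True}


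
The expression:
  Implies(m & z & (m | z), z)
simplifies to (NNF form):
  True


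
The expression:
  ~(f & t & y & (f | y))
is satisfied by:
  {t: False, y: False, f: False}
  {f: True, t: False, y: False}
  {y: True, t: False, f: False}
  {f: True, y: True, t: False}
  {t: True, f: False, y: False}
  {f: True, t: True, y: False}
  {y: True, t: True, f: False}


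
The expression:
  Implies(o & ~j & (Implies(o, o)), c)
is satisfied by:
  {c: True, j: True, o: False}
  {c: True, j: False, o: False}
  {j: True, c: False, o: False}
  {c: False, j: False, o: False}
  {o: True, c: True, j: True}
  {o: True, c: True, j: False}
  {o: True, j: True, c: False}


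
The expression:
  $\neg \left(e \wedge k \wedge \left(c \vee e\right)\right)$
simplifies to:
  $\neg e \vee \neg k$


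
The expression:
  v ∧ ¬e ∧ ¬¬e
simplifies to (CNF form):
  False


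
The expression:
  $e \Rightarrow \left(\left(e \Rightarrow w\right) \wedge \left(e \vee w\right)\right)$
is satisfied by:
  {w: True, e: False}
  {e: False, w: False}
  {e: True, w: True}


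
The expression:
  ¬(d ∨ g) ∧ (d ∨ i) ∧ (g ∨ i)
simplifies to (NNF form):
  i ∧ ¬d ∧ ¬g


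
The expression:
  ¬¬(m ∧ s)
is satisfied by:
  {m: True, s: True}


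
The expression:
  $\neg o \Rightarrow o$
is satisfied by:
  {o: True}


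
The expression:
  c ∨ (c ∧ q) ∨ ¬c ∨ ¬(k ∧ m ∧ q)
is always true.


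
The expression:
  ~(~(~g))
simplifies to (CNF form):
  ~g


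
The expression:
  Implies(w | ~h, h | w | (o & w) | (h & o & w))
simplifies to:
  h | w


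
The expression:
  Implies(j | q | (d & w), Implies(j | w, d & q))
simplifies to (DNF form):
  (d & q) | (~j & ~w) | (~d & ~j & ~q)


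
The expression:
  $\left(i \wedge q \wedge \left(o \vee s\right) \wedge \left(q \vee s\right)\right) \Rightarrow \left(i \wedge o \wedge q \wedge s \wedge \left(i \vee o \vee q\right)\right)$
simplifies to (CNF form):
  $\left(o \vee \neg i \vee \neg o \vee \neg q\right) \wedge \left(o \vee \neg i \vee \neg q \vee \neg s\right) \wedge \left(s \vee \neg i \vee \neg o \vee \neg q\right) \wedge \left(s \vee \neg i \vee \neg q \vee \neg s\right)$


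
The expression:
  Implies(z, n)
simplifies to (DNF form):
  n | ~z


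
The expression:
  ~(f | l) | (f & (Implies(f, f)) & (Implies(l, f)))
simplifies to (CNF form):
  f | ~l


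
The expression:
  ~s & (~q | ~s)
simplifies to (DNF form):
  ~s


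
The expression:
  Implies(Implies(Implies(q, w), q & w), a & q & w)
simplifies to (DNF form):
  ~q | (a & w)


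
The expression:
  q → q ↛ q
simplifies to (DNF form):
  ¬q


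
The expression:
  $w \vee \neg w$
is always true.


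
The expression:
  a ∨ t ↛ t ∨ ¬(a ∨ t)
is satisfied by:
  {a: True, t: False}
  {t: False, a: False}
  {t: True, a: True}


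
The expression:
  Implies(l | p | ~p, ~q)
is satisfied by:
  {q: False}


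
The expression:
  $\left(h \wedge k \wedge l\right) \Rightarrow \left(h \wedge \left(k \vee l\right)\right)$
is always true.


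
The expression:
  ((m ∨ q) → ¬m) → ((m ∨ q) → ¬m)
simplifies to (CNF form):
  True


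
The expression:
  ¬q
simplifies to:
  ¬q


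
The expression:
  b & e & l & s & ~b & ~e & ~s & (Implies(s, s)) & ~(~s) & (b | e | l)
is never true.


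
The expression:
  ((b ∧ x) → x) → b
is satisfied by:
  {b: True}


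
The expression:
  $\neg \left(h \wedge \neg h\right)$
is always true.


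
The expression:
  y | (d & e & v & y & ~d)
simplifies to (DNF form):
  y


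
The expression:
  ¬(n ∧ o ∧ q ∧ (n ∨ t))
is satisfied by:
  {o: False, q: False, n: False}
  {n: True, o: False, q: False}
  {q: True, o: False, n: False}
  {n: True, q: True, o: False}
  {o: True, n: False, q: False}
  {n: True, o: True, q: False}
  {q: True, o: True, n: False}


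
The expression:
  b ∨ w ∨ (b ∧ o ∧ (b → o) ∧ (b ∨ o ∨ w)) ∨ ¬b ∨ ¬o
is always true.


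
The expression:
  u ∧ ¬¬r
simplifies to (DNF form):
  r ∧ u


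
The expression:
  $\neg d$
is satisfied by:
  {d: False}


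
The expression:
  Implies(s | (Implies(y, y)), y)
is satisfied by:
  {y: True}


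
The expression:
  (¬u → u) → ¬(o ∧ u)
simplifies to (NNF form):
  ¬o ∨ ¬u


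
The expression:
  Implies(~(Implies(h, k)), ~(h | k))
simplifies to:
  k | ~h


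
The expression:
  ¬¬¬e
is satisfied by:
  {e: False}


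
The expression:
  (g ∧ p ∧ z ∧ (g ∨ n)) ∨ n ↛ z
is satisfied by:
  {p: True, n: True, g: True, z: False}
  {p: True, n: True, g: False, z: False}
  {n: True, g: True, p: False, z: False}
  {n: True, p: False, g: False, z: False}
  {z: True, p: True, n: True, g: True}
  {z: True, p: True, g: True, n: False}


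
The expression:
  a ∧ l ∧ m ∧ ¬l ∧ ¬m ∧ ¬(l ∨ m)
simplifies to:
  False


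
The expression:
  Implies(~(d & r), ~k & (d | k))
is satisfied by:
  {r: True, d: True, k: False}
  {d: True, k: False, r: False}
  {r: True, k: True, d: True}


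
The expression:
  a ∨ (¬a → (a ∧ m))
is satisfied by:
  {a: True}


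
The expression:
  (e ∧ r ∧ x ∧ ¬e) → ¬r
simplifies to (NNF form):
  True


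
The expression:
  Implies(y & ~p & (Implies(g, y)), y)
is always true.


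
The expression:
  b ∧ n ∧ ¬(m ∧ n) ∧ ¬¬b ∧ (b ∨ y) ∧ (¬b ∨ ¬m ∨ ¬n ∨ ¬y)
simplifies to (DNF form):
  b ∧ n ∧ ¬m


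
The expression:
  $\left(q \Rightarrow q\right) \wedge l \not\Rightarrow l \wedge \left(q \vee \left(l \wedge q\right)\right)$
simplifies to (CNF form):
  $\text{False}$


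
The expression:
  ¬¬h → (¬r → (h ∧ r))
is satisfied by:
  {r: True, h: False}
  {h: False, r: False}
  {h: True, r: True}


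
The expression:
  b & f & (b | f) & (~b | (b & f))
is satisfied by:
  {b: True, f: True}


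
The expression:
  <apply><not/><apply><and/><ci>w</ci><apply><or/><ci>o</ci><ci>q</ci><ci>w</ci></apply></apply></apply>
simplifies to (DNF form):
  <apply><not/><ci>w</ci></apply>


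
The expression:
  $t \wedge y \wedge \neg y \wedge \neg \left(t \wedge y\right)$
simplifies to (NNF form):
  $\text{False}$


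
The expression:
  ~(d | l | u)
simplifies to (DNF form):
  ~d & ~l & ~u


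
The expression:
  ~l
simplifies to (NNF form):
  ~l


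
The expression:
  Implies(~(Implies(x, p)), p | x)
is always true.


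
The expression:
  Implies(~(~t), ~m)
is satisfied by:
  {m: False, t: False}
  {t: True, m: False}
  {m: True, t: False}


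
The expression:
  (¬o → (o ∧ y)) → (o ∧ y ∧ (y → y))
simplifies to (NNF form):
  y ∨ ¬o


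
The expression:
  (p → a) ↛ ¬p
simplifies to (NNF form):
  a ∧ p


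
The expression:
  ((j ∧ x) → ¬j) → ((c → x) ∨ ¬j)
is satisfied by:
  {x: True, c: False, j: False}
  {c: False, j: False, x: False}
  {j: True, x: True, c: False}
  {j: True, c: False, x: False}
  {x: True, c: True, j: False}
  {c: True, x: False, j: False}
  {j: True, c: True, x: True}


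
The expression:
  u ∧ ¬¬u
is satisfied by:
  {u: True}


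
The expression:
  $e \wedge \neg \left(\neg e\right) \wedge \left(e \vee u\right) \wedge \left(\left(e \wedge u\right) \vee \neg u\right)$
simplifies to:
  $e$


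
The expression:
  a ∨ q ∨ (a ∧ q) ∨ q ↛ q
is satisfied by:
  {a: True, q: True}
  {a: True, q: False}
  {q: True, a: False}


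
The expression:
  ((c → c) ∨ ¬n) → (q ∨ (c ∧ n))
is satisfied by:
  {n: True, q: True, c: True}
  {n: True, q: True, c: False}
  {q: True, c: True, n: False}
  {q: True, c: False, n: False}
  {n: True, c: True, q: False}


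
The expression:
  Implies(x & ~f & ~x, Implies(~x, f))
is always true.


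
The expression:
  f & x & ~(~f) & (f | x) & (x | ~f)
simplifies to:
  f & x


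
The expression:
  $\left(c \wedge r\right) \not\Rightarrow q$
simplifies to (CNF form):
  $c \wedge r \wedge \neg q$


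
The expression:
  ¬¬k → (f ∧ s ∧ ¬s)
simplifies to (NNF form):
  ¬k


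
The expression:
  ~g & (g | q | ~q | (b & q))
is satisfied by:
  {g: False}


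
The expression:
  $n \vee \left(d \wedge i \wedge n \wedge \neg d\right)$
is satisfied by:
  {n: True}


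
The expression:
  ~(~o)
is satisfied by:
  {o: True}


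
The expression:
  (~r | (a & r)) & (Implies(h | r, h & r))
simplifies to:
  (a | ~r) & (h | ~r) & (r | ~h)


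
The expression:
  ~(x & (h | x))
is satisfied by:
  {x: False}


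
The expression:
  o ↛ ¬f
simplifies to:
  f ∧ o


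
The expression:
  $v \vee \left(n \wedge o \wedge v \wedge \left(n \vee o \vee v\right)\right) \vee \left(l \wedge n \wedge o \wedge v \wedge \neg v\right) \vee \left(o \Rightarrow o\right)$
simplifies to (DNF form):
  $\text{True}$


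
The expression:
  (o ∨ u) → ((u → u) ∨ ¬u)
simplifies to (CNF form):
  True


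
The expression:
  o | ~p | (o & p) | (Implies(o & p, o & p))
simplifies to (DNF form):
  True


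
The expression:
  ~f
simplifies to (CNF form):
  ~f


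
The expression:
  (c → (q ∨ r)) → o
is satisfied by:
  {o: True, c: True, r: False, q: False}
  {o: True, c: False, r: False, q: False}
  {o: True, q: True, c: True, r: False}
  {o: True, q: True, c: False, r: False}
  {o: True, r: True, c: True, q: False}
  {o: True, r: True, c: False, q: False}
  {o: True, r: True, q: True, c: True}
  {o: True, r: True, q: True, c: False}
  {c: True, o: False, r: False, q: False}


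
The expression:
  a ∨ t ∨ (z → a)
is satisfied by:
  {a: True, t: True, z: False}
  {a: True, z: False, t: False}
  {t: True, z: False, a: False}
  {t: False, z: False, a: False}
  {a: True, t: True, z: True}
  {a: True, z: True, t: False}
  {t: True, z: True, a: False}


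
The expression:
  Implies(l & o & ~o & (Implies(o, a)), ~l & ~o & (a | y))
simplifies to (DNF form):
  True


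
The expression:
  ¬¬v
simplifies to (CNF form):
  v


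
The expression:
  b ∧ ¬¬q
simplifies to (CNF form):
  b ∧ q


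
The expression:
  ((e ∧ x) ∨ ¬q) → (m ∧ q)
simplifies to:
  q ∧ (m ∨ ¬e ∨ ¬x)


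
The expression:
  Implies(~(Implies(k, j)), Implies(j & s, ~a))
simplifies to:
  True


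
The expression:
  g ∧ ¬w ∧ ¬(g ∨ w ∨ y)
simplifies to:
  False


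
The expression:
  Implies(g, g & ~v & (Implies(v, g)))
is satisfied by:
  {g: False, v: False}
  {v: True, g: False}
  {g: True, v: False}


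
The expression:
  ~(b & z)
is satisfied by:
  {z: False, b: False}
  {b: True, z: False}
  {z: True, b: False}


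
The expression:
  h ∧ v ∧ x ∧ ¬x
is never true.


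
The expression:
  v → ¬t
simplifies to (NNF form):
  ¬t ∨ ¬v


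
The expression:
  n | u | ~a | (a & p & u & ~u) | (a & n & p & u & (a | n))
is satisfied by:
  {n: True, u: True, a: False}
  {n: True, u: False, a: False}
  {u: True, n: False, a: False}
  {n: False, u: False, a: False}
  {n: True, a: True, u: True}
  {n: True, a: True, u: False}
  {a: True, u: True, n: False}


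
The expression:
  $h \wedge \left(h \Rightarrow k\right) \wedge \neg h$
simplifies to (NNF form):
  $\text{False}$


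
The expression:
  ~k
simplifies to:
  ~k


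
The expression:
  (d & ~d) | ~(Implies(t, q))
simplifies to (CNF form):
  t & ~q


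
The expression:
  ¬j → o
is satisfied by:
  {o: True, j: True}
  {o: True, j: False}
  {j: True, o: False}


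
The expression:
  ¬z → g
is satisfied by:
  {z: True, g: True}
  {z: True, g: False}
  {g: True, z: False}


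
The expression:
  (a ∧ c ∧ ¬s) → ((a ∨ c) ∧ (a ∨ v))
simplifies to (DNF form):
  True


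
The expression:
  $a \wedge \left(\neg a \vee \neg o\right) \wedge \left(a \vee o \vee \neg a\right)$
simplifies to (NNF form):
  $a \wedge \neg o$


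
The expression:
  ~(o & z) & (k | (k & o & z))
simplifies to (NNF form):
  k & (~o | ~z)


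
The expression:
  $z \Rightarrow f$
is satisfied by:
  {f: True, z: False}
  {z: False, f: False}
  {z: True, f: True}


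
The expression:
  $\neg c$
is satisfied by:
  {c: False}


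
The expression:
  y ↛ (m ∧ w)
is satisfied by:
  {y: True, w: False, m: False}
  {m: True, y: True, w: False}
  {w: True, y: True, m: False}


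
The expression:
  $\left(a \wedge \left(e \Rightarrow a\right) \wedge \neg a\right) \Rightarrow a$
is always true.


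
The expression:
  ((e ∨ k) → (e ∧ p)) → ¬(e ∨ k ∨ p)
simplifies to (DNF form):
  (k ∧ ¬e) ∨ ¬p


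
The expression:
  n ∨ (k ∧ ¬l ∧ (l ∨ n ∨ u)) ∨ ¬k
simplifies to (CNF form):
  (n ∨ u ∨ ¬k) ∧ (n ∨ ¬k ∨ ¬l)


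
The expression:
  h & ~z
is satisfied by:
  {h: True, z: False}


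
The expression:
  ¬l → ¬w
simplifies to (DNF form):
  l ∨ ¬w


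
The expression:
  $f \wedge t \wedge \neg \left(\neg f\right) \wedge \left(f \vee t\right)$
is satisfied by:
  {t: True, f: True}


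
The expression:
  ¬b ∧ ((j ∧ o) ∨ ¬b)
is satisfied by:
  {b: False}


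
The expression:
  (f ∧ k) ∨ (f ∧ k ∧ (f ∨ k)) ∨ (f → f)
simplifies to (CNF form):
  True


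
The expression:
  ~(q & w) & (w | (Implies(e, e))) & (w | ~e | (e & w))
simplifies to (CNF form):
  (w | ~e) & (w | ~w) & (~e | ~q) & (~q | ~w)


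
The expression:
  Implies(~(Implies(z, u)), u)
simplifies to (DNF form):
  u | ~z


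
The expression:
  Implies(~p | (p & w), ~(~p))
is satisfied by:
  {p: True}


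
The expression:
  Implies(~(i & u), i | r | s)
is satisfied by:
  {i: True, r: True, s: True}
  {i: True, r: True, s: False}
  {i: True, s: True, r: False}
  {i: True, s: False, r: False}
  {r: True, s: True, i: False}
  {r: True, s: False, i: False}
  {s: True, r: False, i: False}


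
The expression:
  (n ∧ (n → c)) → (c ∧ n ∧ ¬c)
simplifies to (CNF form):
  ¬c ∨ ¬n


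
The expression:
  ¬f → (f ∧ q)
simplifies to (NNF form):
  f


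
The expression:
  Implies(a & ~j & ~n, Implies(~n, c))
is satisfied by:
  {n: True, c: True, j: True, a: False}
  {n: True, c: True, j: False, a: False}
  {n: True, j: True, c: False, a: False}
  {n: True, j: False, c: False, a: False}
  {c: True, j: True, n: False, a: False}
  {c: True, n: False, j: False, a: False}
  {c: False, j: True, n: False, a: False}
  {c: False, n: False, j: False, a: False}
  {n: True, a: True, c: True, j: True}
  {n: True, a: True, c: True, j: False}
  {n: True, a: True, j: True, c: False}
  {n: True, a: True, j: False, c: False}
  {a: True, c: True, j: True, n: False}
  {a: True, c: True, j: False, n: False}
  {a: True, j: True, c: False, n: False}


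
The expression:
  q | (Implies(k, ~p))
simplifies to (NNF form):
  q | ~k | ~p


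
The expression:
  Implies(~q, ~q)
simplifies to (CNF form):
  True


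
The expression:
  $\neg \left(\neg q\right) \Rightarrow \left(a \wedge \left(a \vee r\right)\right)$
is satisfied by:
  {a: True, q: False}
  {q: False, a: False}
  {q: True, a: True}


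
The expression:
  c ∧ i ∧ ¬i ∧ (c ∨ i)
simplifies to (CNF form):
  False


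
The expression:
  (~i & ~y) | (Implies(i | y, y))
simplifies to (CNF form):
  y | ~i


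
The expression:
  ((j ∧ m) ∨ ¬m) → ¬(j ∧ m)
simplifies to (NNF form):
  ¬j ∨ ¬m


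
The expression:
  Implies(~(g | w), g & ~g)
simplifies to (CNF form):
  g | w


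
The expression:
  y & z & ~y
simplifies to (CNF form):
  False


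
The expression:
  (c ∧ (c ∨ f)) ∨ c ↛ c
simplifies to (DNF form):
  c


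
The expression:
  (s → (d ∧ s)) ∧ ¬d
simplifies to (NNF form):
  ¬d ∧ ¬s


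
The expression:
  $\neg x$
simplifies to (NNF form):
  $\neg x$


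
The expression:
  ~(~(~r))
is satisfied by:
  {r: False}


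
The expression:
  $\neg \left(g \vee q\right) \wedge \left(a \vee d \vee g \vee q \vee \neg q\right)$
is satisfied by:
  {q: False, g: False}


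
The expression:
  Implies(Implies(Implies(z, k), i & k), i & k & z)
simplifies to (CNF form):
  (k | ~z) & (z | ~z) & (k | ~i | ~k) & (k | ~i | ~z) & (k | ~k | ~z) & (z | ~i | ~k) & (z | ~i | ~z) & (z | ~k | ~z)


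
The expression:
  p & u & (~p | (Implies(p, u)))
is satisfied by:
  {p: True, u: True}


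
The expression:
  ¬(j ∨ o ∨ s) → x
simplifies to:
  j ∨ o ∨ s ∨ x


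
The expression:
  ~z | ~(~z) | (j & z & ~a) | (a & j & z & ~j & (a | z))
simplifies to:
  True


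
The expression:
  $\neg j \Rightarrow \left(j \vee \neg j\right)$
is always true.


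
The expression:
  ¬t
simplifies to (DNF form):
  ¬t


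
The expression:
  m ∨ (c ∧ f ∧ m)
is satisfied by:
  {m: True}


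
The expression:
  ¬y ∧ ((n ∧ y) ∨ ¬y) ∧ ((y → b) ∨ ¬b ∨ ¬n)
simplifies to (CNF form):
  ¬y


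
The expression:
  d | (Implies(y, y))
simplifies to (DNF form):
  True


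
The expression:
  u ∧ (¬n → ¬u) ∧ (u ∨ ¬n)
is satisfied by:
  {u: True, n: True}


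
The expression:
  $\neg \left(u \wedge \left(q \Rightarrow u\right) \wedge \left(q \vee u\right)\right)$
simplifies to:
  $\neg u$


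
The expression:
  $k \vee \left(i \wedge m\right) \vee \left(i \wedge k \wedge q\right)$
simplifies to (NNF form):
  $k \vee \left(i \wedge m\right)$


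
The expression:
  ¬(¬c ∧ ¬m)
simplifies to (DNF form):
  c ∨ m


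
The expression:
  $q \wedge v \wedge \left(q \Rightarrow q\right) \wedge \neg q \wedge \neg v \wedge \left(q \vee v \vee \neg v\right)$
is never true.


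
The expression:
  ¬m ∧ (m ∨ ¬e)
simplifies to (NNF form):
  ¬e ∧ ¬m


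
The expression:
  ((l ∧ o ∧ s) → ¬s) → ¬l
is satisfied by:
  {o: True, s: True, l: False}
  {o: True, s: False, l: False}
  {s: True, o: False, l: False}
  {o: False, s: False, l: False}
  {o: True, l: True, s: True}


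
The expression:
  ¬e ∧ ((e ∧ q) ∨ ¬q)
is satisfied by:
  {q: False, e: False}


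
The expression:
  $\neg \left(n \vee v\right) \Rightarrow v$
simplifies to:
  $n \vee v$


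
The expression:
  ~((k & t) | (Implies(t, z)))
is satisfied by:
  {t: True, z: False, k: False}


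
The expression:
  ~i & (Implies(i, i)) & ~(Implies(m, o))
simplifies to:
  m & ~i & ~o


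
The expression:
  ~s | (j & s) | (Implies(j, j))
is always true.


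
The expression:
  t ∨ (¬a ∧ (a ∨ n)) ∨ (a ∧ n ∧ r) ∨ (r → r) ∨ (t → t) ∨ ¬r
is always true.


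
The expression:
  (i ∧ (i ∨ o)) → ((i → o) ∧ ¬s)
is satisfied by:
  {o: True, i: False, s: False}
  {o: False, i: False, s: False}
  {s: True, o: True, i: False}
  {s: True, o: False, i: False}
  {i: True, o: True, s: False}


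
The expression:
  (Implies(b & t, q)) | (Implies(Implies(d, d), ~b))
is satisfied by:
  {q: True, t: False, b: False}
  {t: False, b: False, q: False}
  {b: True, q: True, t: False}
  {b: True, t: False, q: False}
  {q: True, t: True, b: False}
  {t: True, q: False, b: False}
  {b: True, t: True, q: True}


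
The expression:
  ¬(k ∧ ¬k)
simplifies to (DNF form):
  True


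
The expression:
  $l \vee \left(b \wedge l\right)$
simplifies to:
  $l$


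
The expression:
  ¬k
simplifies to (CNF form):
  ¬k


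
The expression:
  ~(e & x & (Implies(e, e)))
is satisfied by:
  {e: False, x: False}
  {x: True, e: False}
  {e: True, x: False}


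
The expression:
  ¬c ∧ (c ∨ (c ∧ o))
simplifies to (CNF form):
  False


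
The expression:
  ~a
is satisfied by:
  {a: False}


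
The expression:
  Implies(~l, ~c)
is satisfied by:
  {l: True, c: False}
  {c: False, l: False}
  {c: True, l: True}


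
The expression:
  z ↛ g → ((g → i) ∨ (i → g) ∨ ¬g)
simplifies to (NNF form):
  True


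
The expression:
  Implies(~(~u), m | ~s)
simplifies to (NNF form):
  m | ~s | ~u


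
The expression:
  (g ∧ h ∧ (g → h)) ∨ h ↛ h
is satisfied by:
  {h: True, g: True}


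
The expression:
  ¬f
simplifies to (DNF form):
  ¬f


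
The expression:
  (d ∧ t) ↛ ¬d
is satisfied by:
  {t: True, d: True}


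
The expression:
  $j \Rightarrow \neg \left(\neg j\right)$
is always true.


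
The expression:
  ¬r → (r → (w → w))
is always true.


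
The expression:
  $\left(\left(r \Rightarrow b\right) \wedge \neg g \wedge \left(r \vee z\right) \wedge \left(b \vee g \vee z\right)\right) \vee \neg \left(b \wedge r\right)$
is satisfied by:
  {g: False, b: False, r: False}
  {r: True, g: False, b: False}
  {b: True, g: False, r: False}
  {r: True, b: True, g: False}
  {g: True, r: False, b: False}
  {r: True, g: True, b: False}
  {b: True, g: True, r: False}


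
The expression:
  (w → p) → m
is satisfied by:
  {m: True, w: True, p: False}
  {m: True, p: False, w: False}
  {m: True, w: True, p: True}
  {m: True, p: True, w: False}
  {w: True, p: False, m: False}


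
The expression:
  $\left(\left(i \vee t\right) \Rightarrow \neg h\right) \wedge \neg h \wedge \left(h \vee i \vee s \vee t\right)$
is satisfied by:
  {i: True, t: True, s: True, h: False}
  {i: True, t: True, s: False, h: False}
  {i: True, s: True, t: False, h: False}
  {i: True, s: False, t: False, h: False}
  {t: True, s: True, i: False, h: False}
  {t: True, s: False, i: False, h: False}
  {s: True, i: False, t: False, h: False}


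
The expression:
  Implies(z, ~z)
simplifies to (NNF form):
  ~z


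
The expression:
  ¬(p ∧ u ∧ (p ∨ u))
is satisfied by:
  {p: False, u: False}
  {u: True, p: False}
  {p: True, u: False}


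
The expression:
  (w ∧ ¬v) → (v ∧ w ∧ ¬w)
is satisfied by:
  {v: True, w: False}
  {w: False, v: False}
  {w: True, v: True}


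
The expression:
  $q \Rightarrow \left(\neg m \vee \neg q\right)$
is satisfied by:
  {m: False, q: False}
  {q: True, m: False}
  {m: True, q: False}


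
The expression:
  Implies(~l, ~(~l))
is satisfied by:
  {l: True}


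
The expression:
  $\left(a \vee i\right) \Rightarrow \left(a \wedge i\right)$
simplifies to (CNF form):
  $\left(a \vee \neg a\right) \wedge \left(a \vee \neg i\right) \wedge \left(i \vee \neg a\right) \wedge \left(i \vee \neg i\right)$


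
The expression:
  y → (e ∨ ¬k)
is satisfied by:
  {e: True, k: False, y: False}
  {k: False, y: False, e: False}
  {y: True, e: True, k: False}
  {y: True, k: False, e: False}
  {e: True, k: True, y: False}
  {k: True, e: False, y: False}
  {y: True, k: True, e: True}


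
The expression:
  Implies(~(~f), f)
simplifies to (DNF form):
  True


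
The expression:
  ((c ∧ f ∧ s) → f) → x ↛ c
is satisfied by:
  {x: True, c: False}


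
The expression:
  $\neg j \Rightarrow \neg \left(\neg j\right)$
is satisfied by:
  {j: True}


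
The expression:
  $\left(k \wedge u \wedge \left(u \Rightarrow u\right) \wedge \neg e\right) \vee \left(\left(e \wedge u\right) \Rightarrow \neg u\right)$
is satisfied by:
  {u: False, e: False}
  {e: True, u: False}
  {u: True, e: False}


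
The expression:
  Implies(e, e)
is always true.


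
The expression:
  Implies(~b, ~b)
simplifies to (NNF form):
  True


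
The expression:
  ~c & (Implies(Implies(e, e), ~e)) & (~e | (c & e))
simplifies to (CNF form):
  ~c & ~e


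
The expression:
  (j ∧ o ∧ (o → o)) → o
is always true.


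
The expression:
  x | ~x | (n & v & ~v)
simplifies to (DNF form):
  True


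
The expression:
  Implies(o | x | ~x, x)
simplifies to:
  x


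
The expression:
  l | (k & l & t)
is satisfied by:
  {l: True}


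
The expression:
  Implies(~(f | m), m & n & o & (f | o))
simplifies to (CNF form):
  f | m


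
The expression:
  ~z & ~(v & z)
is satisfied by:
  {z: False}


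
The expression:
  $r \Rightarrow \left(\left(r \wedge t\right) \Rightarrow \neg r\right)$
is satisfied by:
  {t: False, r: False}
  {r: True, t: False}
  {t: True, r: False}


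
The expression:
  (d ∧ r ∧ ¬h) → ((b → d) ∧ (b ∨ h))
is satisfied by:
  {b: True, h: True, d: False, r: False}
  {b: True, h: False, d: False, r: False}
  {h: True, b: False, d: False, r: False}
  {b: False, h: False, d: False, r: False}
  {r: True, b: True, h: True, d: False}
  {r: True, b: True, h: False, d: False}
  {r: True, h: True, b: False, d: False}
  {r: True, h: False, b: False, d: False}
  {b: True, d: True, h: True, r: False}
  {b: True, d: True, h: False, r: False}
  {d: True, h: True, b: False, r: False}
  {d: True, b: False, h: False, r: False}
  {r: True, d: True, b: True, h: True}
  {r: True, d: True, b: True, h: False}
  {r: True, d: True, h: True, b: False}
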